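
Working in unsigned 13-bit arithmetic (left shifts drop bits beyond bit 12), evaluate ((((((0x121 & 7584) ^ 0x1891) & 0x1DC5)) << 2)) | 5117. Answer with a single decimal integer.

6141

0x121 = 0000100100001
7584 = 1110110100000
→ & → 0000100100000 = 288
0x1891 = 1100010010001
→ ^ → 1100110110001 = 6577
0x1DC5 = 1110111000101
→ & → 1100110000001 = 6529
→ << 2 (mod 2^13) → 0011000000100 = 1540
5117 = 1001111111101
→ | → 1011111111101 = 6141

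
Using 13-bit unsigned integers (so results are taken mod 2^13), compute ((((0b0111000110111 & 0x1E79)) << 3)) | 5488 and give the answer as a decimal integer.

5624

0b0111000110111 = 0111000110111
0x1E79 = 1111001111001
→ & → 0111000110001 = 3633
→ << 3 (mod 2^13) → 1000110001000 = 4488
5488 = 1010101110000
→ | → 1010111111000 = 5624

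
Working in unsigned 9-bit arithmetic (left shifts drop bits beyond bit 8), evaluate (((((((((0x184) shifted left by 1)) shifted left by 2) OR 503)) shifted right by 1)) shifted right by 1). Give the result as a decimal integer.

125

0x184 = 110000100
→ shifted left by 1 (mod 2^9) → 100001000 = 264
→ shifted left by 2 (mod 2^9) → 000100000 = 32
503 = 111110111
→ OR → 111110111 = 503
→ shifted right by 1 → 011111011 = 251
→ shifted right by 1 → 001111101 = 125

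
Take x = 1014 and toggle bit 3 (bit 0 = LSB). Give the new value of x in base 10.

1022

x = 01111110110
bit 3 is currently 0; toggle it via x ^ (1 << 3) = x ^ 8
→ 01111111110 = 1022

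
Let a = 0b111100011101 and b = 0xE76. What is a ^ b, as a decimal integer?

363

a = 111100011101
0xE76 = 111001110110
XOR → 000101101011 = 363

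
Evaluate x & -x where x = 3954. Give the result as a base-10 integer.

x = 111101110010 = 3954
-x (two's complement) = …000010001110
AND   = 000000000010 = 2
(x & -x isolates the lowest set bit of x.)

2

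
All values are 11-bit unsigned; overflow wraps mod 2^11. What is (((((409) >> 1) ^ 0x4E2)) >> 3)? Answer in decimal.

409 = 00110011001
→ >> 1 → 00011001100 = 204
0x4E2 = 10011100010
→ ^ → 10000101110 = 1070
→ >> 3 → 00010000101 = 133

133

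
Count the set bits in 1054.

1054 = 10000011110
Count the 1s: 1 + 1 + 1 + 1 + 1 = 5

5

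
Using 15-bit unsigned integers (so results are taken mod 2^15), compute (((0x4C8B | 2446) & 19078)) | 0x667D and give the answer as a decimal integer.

0x4C8B = 100110010001011
2446 = 000100110001110
→ | → 100110110001111 = 19855
19078 = 100101010000110
→ & → 100100010000110 = 18566
0x667D = 110011001111101
→ | → 110111011111111 = 28415

28415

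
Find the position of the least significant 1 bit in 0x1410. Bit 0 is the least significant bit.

4

0x1410 = 1010000010000
Trailing zeros: 4, so the lowest set bit is bit 4 (value 16).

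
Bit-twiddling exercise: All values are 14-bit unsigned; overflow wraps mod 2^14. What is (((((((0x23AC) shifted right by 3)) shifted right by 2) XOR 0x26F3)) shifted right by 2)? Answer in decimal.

0x23AC = 10001110101100
→ shifted right by 3 → 00010001110101 = 1141
→ shifted right by 2 → 00000100011101 = 285
0x26F3 = 10011011110011
→ XOR → 10011111101110 = 10222
→ shifted right by 2 → 00100111111011 = 2555

2555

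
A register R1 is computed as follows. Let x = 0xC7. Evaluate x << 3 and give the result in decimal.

0xC7 = 00011000111
shift left by 3 → 11000111000 = 1592
(equivalently, 199 × 2^3 = 199 × 8)

1592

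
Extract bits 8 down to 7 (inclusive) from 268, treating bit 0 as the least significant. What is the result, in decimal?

v = 0100001100
Shift right by 7: 010
Mask low 2 bits: 10 = 2

2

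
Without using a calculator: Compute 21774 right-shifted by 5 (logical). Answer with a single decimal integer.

680

21774 = 101010100001110
shift right by 5 → 000001010101000 = 680
(equivalently, floor(21774 / 32))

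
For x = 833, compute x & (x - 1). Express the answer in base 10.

832

x = 1101000001 = 833
x - 1 = 1101000000
AND   = 1101000000 = 832
(x & (x - 1) clears the lowest set bit of x.)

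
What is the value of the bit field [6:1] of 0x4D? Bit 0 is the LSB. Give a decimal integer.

38

v = 001001101
Shift right by 1: 00100110
Mask low 6 bits: 100110 = 38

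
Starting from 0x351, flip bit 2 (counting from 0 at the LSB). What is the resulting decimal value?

x = 01101010001
bit 2 is currently 0; toggle it via x ^ (1 << 2) = x ^ 4
→ 01101010101 = 853

853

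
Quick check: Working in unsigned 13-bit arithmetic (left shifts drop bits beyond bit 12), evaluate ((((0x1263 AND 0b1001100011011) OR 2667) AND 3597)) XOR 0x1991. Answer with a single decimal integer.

0x1263 = 1001001100011
0b1001100011011 = 1001100011011
→ AND → 1001000000011 = 4611
2667 = 0101001101011
→ OR → 1101001101011 = 6763
3597 = 0111000001101
→ AND → 0101000001001 = 2569
0x1991 = 1100110010001
→ XOR → 1001110011000 = 5016

5016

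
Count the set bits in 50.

3

50 = 110010
Count the 1s: 1 + 1 + 1 = 3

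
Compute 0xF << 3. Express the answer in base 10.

120

0xF = 0001111
shift left by 3 → 1111000 = 120
(equivalently, 15 × 2^3 = 15 × 8)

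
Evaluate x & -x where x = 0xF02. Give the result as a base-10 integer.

2

x = 111100000010 = 3842
-x (two's complement) = …000011111110
AND   = 000000000010 = 2
(x & -x isolates the lowest set bit of x.)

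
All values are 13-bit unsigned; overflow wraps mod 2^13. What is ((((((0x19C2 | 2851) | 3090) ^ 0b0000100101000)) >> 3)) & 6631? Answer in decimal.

0x19C2 = 1100111000010
2851 = 0101100100011
→ | → 1101111100011 = 7139
3090 = 0110000010010
→ | → 1111111110011 = 8179
0b0000100101000 = 0000100101000
→ ^ → 1111011011011 = 7899
→ >> 3 → 0001111011011 = 987
6631 = 1100111100111
→ & → 0000111000011 = 451

451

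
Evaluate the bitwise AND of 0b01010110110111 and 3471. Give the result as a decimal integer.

1415

a = 1010110110111
3471 = 0110110001111
AND → 0010110000111 = 1415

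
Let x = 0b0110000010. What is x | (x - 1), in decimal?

387

x = 110000010 = 386
x - 1 = 110000001
OR    = 110000011 = 387
(x | (x - 1) sets all bits below the lowest set bit.)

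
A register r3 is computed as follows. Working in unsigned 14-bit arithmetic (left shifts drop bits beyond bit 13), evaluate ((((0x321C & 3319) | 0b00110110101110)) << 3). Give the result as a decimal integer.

11760

0x321C = 11001000011100
3319 = 00110011110111
→ & → 00000000010100 = 20
0b00110110101110 = 00110110101110
→ | → 00110110111110 = 3518
→ << 3 (mod 2^14) → 10110111110000 = 11760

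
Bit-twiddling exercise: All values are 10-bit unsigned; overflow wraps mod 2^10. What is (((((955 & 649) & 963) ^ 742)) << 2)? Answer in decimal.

412

955 = 1110111011
649 = 1010001001
→ & → 1010001001 = 649
963 = 1111000011
→ & → 1010000001 = 641
742 = 1011100110
→ ^ → 0001100111 = 103
→ << 2 (mod 2^10) → 0110011100 = 412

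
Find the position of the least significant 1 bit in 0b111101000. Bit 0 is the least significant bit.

0b111101000 = 111101000
Trailing zeros: 3, so the lowest set bit is bit 3 (value 8).

3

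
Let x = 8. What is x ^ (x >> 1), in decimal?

x = 1000 = 8
x>>1 = 0100
XOR  = 1100 = 12
(x ^ (x >> 1) gives the standard binary-reflected Gray code of x.)

12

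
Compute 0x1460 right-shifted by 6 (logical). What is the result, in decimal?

0x1460 = 1010001100000
shift right by 6 → 0000001010001 = 81
(equivalently, floor(5216 / 64))

81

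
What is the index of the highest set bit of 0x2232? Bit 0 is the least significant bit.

0x2232 = 10001000110010
The topmost 1 is at position 13 (since 2^13 = 8192 ≤ 8754 < 16384).

13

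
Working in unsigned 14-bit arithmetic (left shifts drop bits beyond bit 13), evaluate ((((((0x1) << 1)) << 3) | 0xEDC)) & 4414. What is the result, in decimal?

28

0x1 = 00000000000001
→ << 1 (mod 2^14) → 00000000000010 = 2
→ << 3 (mod 2^14) → 00000000010000 = 16
0xEDC = 00111011011100
→ | → 00111011011100 = 3804
4414 = 01000100111110
→ & → 00000000011100 = 28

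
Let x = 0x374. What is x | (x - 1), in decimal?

x = 1101110100 = 884
x - 1 = 1101110011
OR    = 1101110111 = 887
(x | (x - 1) sets all bits below the lowest set bit.)

887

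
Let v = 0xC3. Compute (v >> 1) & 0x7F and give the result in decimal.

97

v = 11000011
Shift right by 1: 1100001
Mask low 7 bits: 1100001 = 97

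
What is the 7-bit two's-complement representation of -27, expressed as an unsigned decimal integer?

27 in 7 bits: 0011011
Invert: 1100100
Add 1:  1100101 = 101
(Check: 2^7 - 27 = 128 - 27 = 101.)

101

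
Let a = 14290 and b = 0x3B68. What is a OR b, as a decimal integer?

16378

14290 = 11011111010010
0x3B68 = 11101101101000
 OR → 11111111111010 = 16378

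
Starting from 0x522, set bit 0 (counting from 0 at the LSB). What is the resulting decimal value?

1315

x = 0010100100010
bit 0 is currently 0; set it via x | (1 << 0) = x | 1
→ 0010100100011 = 1315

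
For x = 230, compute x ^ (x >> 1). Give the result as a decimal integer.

149

x = 11100110 = 230
x>>1 = 01110011
XOR  = 10010101 = 149
(x ^ (x >> 1) gives the standard binary-reflected Gray code of x.)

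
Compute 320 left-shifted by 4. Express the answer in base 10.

320 = 0000101000000
shift left by 4 → 1010000000000 = 5120
(equivalently, 320 × 2^4 = 320 × 16)

5120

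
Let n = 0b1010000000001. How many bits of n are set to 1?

n = 1010000000001
Count the 1s: 1 + 1 + 1 = 3

3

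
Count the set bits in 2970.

2970 = 101110011010
Count the 1s: 1 + 1 + 1 + 1 + 1 + 1 + 1 = 7

7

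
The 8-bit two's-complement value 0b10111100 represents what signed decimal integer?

pattern = 10111100 (MSB is 1 ⇒ negative)
Invert: 01000011, add 1 → 01000100 = 68, so the value is -68.
(Equivalently: 188 - 2^8 = 188 - 256 = -68.)

-68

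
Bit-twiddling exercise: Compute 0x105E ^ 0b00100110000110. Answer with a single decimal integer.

6616

0x105E = 1000001011110
b = 0100110000110
XOR → 1100111011000 = 6616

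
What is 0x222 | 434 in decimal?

0x222 = 1000100010
434 = 0110110010
 OR → 1110110010 = 946

946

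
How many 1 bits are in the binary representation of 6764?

7

6764 = 1101001101100
Count the 1s: 1 + 1 + 1 + 1 + 1 + 1 + 1 = 7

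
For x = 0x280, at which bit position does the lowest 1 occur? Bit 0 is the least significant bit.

0x280 = 1010000000
Trailing zeros: 7, so the lowest set bit is bit 7 (value 128).

7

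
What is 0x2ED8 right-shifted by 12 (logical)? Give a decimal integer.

2

0x2ED8 = 10111011011000
shift right by 12 → 00000000000010 = 2
(equivalently, floor(11992 / 4096))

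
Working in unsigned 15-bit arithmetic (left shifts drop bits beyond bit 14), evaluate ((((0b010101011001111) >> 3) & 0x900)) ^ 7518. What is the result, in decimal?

0b010101011001111 = 010101011001111
→ >> 3 → 000010101011001 = 1369
0x900 = 000100100000000
→ & → 000000100000000 = 256
7518 = 001110101011110
→ ^ → 001110001011110 = 7262

7262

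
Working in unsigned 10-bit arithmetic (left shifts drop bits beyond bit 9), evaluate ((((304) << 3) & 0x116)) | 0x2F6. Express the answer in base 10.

304 = 0100110000
→ << 3 (mod 2^10) → 0110000000 = 384
0x116 = 0100010110
→ & → 0100000000 = 256
0x2F6 = 1011110110
→ | → 1111110110 = 1014

1014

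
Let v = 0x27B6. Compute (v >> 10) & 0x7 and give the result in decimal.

v = 10011110110110
Shift right by 10: 1001
Mask low 3 bits: 001 = 1

1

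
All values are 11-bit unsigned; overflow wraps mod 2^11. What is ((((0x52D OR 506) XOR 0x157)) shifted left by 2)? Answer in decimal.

672

0x52D = 10100101101
506 = 00111111010
→ OR → 10111111111 = 1535
0x157 = 00101010111
→ XOR → 10010101000 = 1192
→ shifted left by 2 (mod 2^11) → 01010100000 = 672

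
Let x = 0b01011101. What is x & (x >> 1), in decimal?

x = 1011101 = 93
x>>1 = 0101110
AND  = 0001100 = 12
(x & (x >> 1) has a 1 wherever x has two consecutive 1 bits.)

12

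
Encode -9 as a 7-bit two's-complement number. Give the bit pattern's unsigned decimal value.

9 in 7 bits: 0001001
Invert: 1110110
Add 1:  1110111 = 119
(Check: 2^7 - 9 = 128 - 9 = 119.)

119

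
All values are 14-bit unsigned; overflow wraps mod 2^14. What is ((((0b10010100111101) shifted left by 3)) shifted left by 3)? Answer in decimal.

0b10010100111101 = 10010100111101
→ shifted left by 3 (mod 2^14) → 10100111101000 = 10728
→ shifted left by 3 (mod 2^14) → 00111101000000 = 3904

3904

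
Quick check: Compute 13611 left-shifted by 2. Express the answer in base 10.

13611 = 0011010100101011
shift left by 2 → 1101010010101100 = 54444
(equivalently, 13611 × 2^2 = 13611 × 4)

54444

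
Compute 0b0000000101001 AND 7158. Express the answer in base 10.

a = 0000000101001
7158 = 1101111110110
AND → 0000000100000 = 32

32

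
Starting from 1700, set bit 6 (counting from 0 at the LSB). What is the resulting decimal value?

x = 000011010100100
bit 6 is currently 0; set it via x | (1 << 6) = x | 64
→ 000011011100100 = 1764

1764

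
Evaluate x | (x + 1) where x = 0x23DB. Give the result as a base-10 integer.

x = 10001111011011 = 9179
x + 1 = 10001111011100
OR    = 10001111011111 = 9183
(x | (x + 1) sets the lowest cleared bit.)

9183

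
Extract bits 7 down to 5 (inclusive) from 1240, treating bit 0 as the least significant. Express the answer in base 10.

v = 010011011000
Shift right by 5: 0100110
Mask low 3 bits: 110 = 6

6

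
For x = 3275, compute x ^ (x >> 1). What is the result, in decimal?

2734

x = 110011001011 = 3275
x>>1 = 011001100101
XOR  = 101010101110 = 2734
(x ^ (x >> 1) gives the standard binary-reflected Gray code of x.)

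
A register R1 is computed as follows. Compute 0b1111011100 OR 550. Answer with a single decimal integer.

a = 1111011100
550 = 1000100110
 OR → 1111111110 = 1022

1022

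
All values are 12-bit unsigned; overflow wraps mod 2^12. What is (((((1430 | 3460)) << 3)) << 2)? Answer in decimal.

1430 = 010110010110
3460 = 110110000100
→ | → 110110010110 = 3478
→ << 3 (mod 2^12) → 110010110000 = 3248
→ << 2 (mod 2^12) → 001011000000 = 704

704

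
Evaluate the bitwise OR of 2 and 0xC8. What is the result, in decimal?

202

2 = 00000010
0xC8 = 11001000
 OR → 11001010 = 202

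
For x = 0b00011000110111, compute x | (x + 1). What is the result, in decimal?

1599

x = 11000110111 = 1591
x + 1 = 11000111000
OR    = 11000111111 = 1599
(x | (x + 1) sets the lowest cleared bit.)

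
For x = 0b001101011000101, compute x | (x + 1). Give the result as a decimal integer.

x = 1101011000101 = 6853
x + 1 = 1101011000110
OR    = 1101011000111 = 6855
(x | (x + 1) sets the lowest cleared bit.)

6855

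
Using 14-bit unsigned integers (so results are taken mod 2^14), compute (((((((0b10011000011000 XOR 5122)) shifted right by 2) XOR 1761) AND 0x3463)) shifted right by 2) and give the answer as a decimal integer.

24

0b10011000011000 = 10011000011000
5122 = 01010000000010
→ XOR → 11001000011010 = 12826
→ shifted right by 2 → 00110010000110 = 3206
1761 = 00011011100001
→ XOR → 00101001100111 = 2663
0x3463 = 11010001100011
→ AND → 00000001100011 = 99
→ shifted right by 2 → 00000000011000 = 24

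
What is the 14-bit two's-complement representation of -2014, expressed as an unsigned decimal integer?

14370

2014 in 14 bits: 00011111011110
Invert: 11100000100001
Add 1:  11100000100010 = 14370
(Check: 2^14 - 2014 = 16384 - 2014 = 14370.)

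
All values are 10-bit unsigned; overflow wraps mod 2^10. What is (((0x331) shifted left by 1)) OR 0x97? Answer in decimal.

759

0x331 = 1100110001
→ shifted left by 1 (mod 2^10) → 1001100010 = 610
0x97 = 0010010111
→ OR → 1011110111 = 759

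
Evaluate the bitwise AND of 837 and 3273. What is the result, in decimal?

65

837 = 001101000101
3273 = 110011001001
AND → 000001000001 = 65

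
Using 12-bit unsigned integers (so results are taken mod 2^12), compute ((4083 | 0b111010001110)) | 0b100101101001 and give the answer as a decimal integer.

4083 = 111111110011
0b111010001110 = 111010001110
→ | → 111111111111 = 4095
0b100101101001 = 100101101001
→ | → 111111111111 = 4095

4095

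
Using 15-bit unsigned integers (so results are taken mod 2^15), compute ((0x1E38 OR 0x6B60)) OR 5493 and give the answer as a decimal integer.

0x1E38 = 001111000111000
0x6B60 = 110101101100000
→ OR → 111111101111000 = 32632
5493 = 001010101110101
→ OR → 111111101111101 = 32637

32637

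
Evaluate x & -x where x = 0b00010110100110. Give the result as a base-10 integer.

x = 10110100110 = 1446
-x (two's complement) = …01001011010
AND   = 00000000010 = 2
(x & -x isolates the lowest set bit of x.)

2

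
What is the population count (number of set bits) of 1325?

1325 = 10100101101
Count the 1s: 1 + 1 + 1 + 1 + 1 + 1 = 6

6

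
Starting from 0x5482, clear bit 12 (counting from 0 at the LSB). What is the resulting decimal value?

x = 101010010000010
bit 12 is currently 1; clear it via x & ~(1 << 12) = x & ~4096
→ 100010010000010 = 17538

17538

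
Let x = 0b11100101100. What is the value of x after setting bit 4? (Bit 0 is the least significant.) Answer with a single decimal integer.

x = 11100101100
bit 4 is currently 0; set it via x | (1 << 4) = x | 16
→ 11100111100 = 1852

1852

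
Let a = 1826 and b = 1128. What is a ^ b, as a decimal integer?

1826 = 11100100010
1128 = 10001101000
XOR → 01101001010 = 842

842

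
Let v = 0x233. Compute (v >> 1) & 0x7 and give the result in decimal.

v = 01000110011
Shift right by 1: 0100011001
Mask low 3 bits: 001 = 1

1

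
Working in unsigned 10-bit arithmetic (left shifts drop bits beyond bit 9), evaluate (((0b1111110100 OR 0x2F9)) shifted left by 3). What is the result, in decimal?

0b1111110100 = 1111110100
0x2F9 = 1011111001
→ OR → 1111111101 = 1021
→ shifted left by 3 (mod 2^10) → 1111101000 = 1000

1000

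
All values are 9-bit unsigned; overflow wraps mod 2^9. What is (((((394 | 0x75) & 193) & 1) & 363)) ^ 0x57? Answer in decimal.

394 = 110001010
0x75 = 001110101
→ | → 111111111 = 511
193 = 011000001
→ & → 011000001 = 193
1 = 000000001
→ & → 000000001 = 1
363 = 101101011
→ & → 000000001 = 1
0x57 = 001010111
→ ^ → 001010110 = 86

86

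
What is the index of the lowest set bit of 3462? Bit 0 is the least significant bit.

1

3462 = 110110000110
Trailing zeros: 1, so the lowest set bit is bit 1 (value 2).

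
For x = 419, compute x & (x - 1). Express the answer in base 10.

418

x = 110100011 = 419
x - 1 = 110100010
AND   = 110100010 = 418
(x & (x - 1) clears the lowest set bit of x.)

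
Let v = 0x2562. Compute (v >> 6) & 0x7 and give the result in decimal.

v = 10010101100010
Shift right by 6: 10010101
Mask low 3 bits: 101 = 5

5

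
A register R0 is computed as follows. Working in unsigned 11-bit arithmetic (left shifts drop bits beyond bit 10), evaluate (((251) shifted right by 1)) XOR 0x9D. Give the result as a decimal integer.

251 = 00011111011
→ shifted right by 1 → 00001111101 = 125
0x9D = 00010011101
→ XOR → 00011100000 = 224

224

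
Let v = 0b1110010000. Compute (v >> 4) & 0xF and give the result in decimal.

9

v = 1110010000
Shift right by 4: 111001
Mask low 4 bits: 1001 = 9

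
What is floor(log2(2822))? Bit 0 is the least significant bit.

2822 = 101100000110
The topmost 1 is at position 11 (since 2^11 = 2048 ≤ 2822 < 4096).

11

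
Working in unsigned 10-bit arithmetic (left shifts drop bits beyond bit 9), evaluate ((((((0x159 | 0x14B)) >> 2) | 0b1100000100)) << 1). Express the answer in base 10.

684

0x159 = 0101011001
0x14B = 0101001011
→ | → 0101011011 = 347
→ >> 2 → 0001010110 = 86
0b1100000100 = 1100000100
→ | → 1101010110 = 854
→ << 1 (mod 2^10) → 1010101100 = 684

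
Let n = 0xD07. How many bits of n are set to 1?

0xD07 = 110100000111
Count the 1s: 1 + 1 + 1 + 1 + 1 + 1 = 6

6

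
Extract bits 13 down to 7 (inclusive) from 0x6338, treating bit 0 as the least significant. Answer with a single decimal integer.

70

v = 110001100111000
Shift right by 7: 11000110
Mask low 7 bits: 1000110 = 70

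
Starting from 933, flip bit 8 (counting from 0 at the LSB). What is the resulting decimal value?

677

x = 01110100101
bit 8 is currently 1; toggle it via x ^ (1 << 8) = x ^ 256
→ 01010100101 = 677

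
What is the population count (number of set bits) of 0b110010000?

3

n = 110010000
Count the 1s: 1 + 1 + 1 = 3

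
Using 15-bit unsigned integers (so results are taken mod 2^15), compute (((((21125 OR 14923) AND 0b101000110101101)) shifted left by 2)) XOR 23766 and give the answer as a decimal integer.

7906

21125 = 101001010000101
14923 = 011101001001011
→ OR → 111101011001111 = 31439
0b101000110101101 = 101000110101101
→ AND → 101000010001101 = 20621
→ shifted left by 2 (mod 2^15) → 100001000110100 = 16948
23766 = 101110011010110
→ XOR → 001111011100010 = 7906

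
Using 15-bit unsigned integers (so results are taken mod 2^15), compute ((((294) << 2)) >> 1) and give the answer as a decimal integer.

588

294 = 000000100100110
→ << 2 (mod 2^15) → 000010010011000 = 1176
→ >> 1 → 000001001001100 = 588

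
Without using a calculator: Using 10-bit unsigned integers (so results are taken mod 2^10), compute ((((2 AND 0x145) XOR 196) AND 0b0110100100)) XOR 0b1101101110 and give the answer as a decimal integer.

1002

2 = 0000000010
0x145 = 0101000101
→ AND → 0000000000 = 0
196 = 0011000100
→ XOR → 0011000100 = 196
0b0110100100 = 0110100100
→ AND → 0010000100 = 132
0b1101101110 = 1101101110
→ XOR → 1111101010 = 1002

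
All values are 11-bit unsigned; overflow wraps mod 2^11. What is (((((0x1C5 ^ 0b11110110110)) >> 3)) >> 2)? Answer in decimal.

0x1C5 = 00111000101
0b11110110110 = 11110110110
→ ^ → 11001110011 = 1651
→ >> 3 → 00011001110 = 206
→ >> 2 → 00000110011 = 51

51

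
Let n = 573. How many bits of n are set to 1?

573 = 1000111101
Count the 1s: 1 + 1 + 1 + 1 + 1 + 1 = 6

6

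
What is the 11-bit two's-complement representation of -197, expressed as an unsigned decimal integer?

1851

197 in 11 bits: 00011000101
Invert: 11100111010
Add 1:  11100111011 = 1851
(Check: 2^11 - 197 = 2048 - 197 = 1851.)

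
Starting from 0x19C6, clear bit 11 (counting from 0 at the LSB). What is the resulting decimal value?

x = 1100111000110
bit 11 is currently 1; clear it via x & ~(1 << 11) = x & ~2048
→ 1000111000110 = 4550

4550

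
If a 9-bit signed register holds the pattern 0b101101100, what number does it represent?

-148

pattern = 101101100 (MSB is 1 ⇒ negative)
Invert: 010010011, add 1 → 010010100 = 148, so the value is -148.
(Equivalently: 364 - 2^9 = 364 - 512 = -148.)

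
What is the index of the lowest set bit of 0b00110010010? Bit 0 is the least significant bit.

1

0b00110010010 = 110010010
Trailing zeros: 1, so the lowest set bit is bit 1 (value 2).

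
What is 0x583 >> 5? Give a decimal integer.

0x583 = 10110000011
shift right by 5 → 00000101100 = 44
(equivalently, floor(1411 / 32))

44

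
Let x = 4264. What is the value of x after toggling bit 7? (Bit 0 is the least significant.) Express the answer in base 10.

4136

x = 01000010101000
bit 7 is currently 1; toggle it via x ^ (1 << 7) = x ^ 128
→ 01000000101000 = 4136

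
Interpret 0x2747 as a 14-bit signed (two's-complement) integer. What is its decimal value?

pattern = 10011101000111 (MSB is 1 ⇒ negative)
Invert: 01100010111000, add 1 → 01100010111001 = 6329, so the value is -6329.
(Equivalently: 10055 - 2^14 = 10055 - 16384 = -6329.)

-6329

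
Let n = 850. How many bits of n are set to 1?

5

850 = 1101010010
Count the 1s: 1 + 1 + 1 + 1 + 1 = 5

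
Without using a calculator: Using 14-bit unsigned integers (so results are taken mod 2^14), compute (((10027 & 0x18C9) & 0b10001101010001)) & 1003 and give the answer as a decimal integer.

1

10027 = 10011100101011
0x18C9 = 01100011001001
→ & → 00000000001001 = 9
0b10001101010001 = 10001101010001
→ & → 00000000000001 = 1
1003 = 00001111101011
→ & → 00000000000001 = 1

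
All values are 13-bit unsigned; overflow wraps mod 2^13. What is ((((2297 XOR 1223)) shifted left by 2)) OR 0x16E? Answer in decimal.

4606

2297 = 0100011111001
1223 = 0010011000111
→ XOR → 0110000111110 = 3134
→ shifted left by 2 (mod 2^13) → 1000011111000 = 4344
0x16E = 0000101101110
→ OR → 1000111111110 = 4606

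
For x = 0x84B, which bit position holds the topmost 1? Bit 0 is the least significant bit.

11

0x84B = 100001001011
The topmost 1 is at position 11 (since 2^11 = 2048 ≤ 2123 < 4096).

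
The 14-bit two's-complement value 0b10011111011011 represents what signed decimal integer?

-6181

pattern = 10011111011011 (MSB is 1 ⇒ negative)
Invert: 01100000100100, add 1 → 01100000100101 = 6181, so the value is -6181.
(Equivalently: 10203 - 2^14 = 10203 - 16384 = -6181.)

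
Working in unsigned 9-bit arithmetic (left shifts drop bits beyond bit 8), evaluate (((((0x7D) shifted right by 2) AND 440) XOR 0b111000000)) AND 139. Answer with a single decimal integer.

136

0x7D = 001111101
→ shifted right by 2 → 000011111 = 31
440 = 110111000
→ AND → 000011000 = 24
0b111000000 = 111000000
→ XOR → 111011000 = 472
139 = 010001011
→ AND → 010001000 = 136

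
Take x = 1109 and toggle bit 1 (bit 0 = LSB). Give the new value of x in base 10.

1111

x = 010001010101
bit 1 is currently 0; toggle it via x ^ (1 << 1) = x ^ 2
→ 010001010111 = 1111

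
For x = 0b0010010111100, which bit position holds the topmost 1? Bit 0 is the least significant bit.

0b0010010111100 = 10010111100
The topmost 1 is at position 10 (since 2^10 = 1024 ≤ 1212 < 2048).

10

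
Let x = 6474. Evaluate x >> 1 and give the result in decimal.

6474 = 1100101001010
shift right by 1 → 0110010100101 = 3237
(equivalently, floor(6474 / 2))

3237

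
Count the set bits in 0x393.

6

0x393 = 1110010011
Count the 1s: 1 + 1 + 1 + 1 + 1 + 1 = 6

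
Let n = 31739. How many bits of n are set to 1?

31739 = 111101111111011
Count the 1s: 1 + 1 + 1 + 1 + 1 + 1 + 1 + 1 + 1 + 1 + 1 + 1 + 1 = 13

13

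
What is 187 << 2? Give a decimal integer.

187 = 0010111011
shift left by 2 → 1011101100 = 748
(equivalently, 187 × 2^2 = 187 × 4)

748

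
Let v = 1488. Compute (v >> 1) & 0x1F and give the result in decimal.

v = 10111010000
Shift right by 1: 1011101000
Mask low 5 bits: 01000 = 8

8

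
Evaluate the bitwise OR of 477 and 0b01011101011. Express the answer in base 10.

1023

477 = 0111011101
b = 1011101011
 OR → 1111111111 = 1023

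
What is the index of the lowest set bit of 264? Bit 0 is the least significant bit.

3

264 = 100001000
Trailing zeros: 3, so the lowest set bit is bit 3 (value 8).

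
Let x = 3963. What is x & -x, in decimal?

1

x = 111101111011 = 3963
-x (two's complement) = …000010000101
AND   = 000000000001 = 1
(x & -x isolates the lowest set bit of x.)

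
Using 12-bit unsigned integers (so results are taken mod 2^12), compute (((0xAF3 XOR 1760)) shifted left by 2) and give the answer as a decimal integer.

0xAF3 = 101011110011
1760 = 011011100000
→ XOR → 110000010011 = 3091
→ shifted left by 2 (mod 2^12) → 000001001100 = 76

76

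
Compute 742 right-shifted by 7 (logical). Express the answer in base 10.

742 = 1011100110
shift right by 7 → 0000000101 = 5
(equivalently, floor(742 / 128))

5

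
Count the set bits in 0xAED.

8

0xAED = 101011101101
Count the 1s: 1 + 1 + 1 + 1 + 1 + 1 + 1 + 1 = 8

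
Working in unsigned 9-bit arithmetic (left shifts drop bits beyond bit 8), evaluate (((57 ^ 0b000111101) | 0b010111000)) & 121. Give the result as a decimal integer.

56

57 = 000111001
0b000111101 = 000111101
→ ^ → 000000100 = 4
0b010111000 = 010111000
→ | → 010111100 = 188
121 = 001111001
→ & → 000111000 = 56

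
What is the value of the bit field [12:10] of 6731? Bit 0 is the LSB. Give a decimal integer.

v = 1101001001011
Shift right by 10: 110
Mask low 3 bits: 110 = 6

6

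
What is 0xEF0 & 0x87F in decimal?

0xEF0 = 111011110000
0x87F = 100001111111
AND → 100001110000 = 2160

2160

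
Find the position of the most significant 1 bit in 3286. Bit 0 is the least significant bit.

3286 = 110011010110
The topmost 1 is at position 11 (since 2^11 = 2048 ≤ 3286 < 4096).

11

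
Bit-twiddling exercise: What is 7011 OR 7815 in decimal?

7011 = 1101101100011
7815 = 1111010000111
 OR → 1111111100111 = 8167

8167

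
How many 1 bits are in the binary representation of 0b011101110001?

7

n = 11101110001
Count the 1s: 1 + 1 + 1 + 1 + 1 + 1 + 1 = 7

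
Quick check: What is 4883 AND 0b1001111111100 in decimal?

4880

4883 = 1001100010011
b = 1001111111100
AND → 1001100010000 = 4880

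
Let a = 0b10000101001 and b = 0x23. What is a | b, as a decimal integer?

a = 10000101001
0x23 = 00000100011
 OR → 10000101011 = 1067

1067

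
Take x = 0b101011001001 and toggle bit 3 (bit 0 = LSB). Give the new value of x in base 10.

x = 101011001001
bit 3 is currently 1; toggle it via x ^ (1 << 3) = x ^ 8
→ 101011000001 = 2753

2753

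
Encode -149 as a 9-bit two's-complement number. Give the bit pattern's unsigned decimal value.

149 in 9 bits: 010010101
Invert: 101101010
Add 1:  101101011 = 363
(Check: 2^9 - 149 = 512 - 149 = 363.)

363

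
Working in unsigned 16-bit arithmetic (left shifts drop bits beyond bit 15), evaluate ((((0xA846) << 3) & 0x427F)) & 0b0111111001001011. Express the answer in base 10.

0xA846 = 1010100001000110
→ << 3 (mod 2^16) → 0100001000110000 = 16944
0x427F = 0100001001111111
→ & → 0100001000110000 = 16944
0b0111111001001011 = 0111111001001011
→ & → 0100001000000000 = 16896

16896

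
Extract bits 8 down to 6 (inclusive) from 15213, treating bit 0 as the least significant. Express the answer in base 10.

5

v = 011101101101101
Shift right by 6: 011101101
Mask low 3 bits: 101 = 5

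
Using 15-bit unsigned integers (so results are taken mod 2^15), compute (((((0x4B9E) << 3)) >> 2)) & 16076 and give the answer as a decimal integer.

0x4B9E = 100101110011110
→ << 3 (mod 2^15) → 101110011110000 = 23792
→ >> 2 → 001011100111100 = 5948
16076 = 011111011001100
→ & → 001011000001100 = 5644

5644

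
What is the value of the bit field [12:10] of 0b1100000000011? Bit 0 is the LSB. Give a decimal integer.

v = 1100000000011
Shift right by 10: 110
Mask low 3 bits: 110 = 6

6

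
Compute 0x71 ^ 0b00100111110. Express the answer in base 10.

0x71 = 001110001
b = 100111110
XOR → 101001111 = 335

335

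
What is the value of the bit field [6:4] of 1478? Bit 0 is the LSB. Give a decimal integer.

4

v = 010111000110
Shift right by 4: 01011100
Mask low 3 bits: 100 = 4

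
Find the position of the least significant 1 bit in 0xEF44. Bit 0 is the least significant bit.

2

0xEF44 = 1110111101000100
Trailing zeros: 2, so the lowest set bit is bit 2 (value 4).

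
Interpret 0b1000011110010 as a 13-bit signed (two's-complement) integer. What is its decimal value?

-3854

pattern = 1000011110010 (MSB is 1 ⇒ negative)
Invert: 0111100001101, add 1 → 0111100001110 = 3854, so the value is -3854.
(Equivalently: 4338 - 2^13 = 4338 - 8192 = -3854.)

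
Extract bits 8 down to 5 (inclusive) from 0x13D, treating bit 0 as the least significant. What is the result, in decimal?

9

v = 100111101
Shift right by 5: 1001
Mask low 4 bits: 1001 = 9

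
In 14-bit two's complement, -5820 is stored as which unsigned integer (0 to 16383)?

10564

5820 in 14 bits: 01011010111100
Invert: 10100101000011
Add 1:  10100101000100 = 10564
(Check: 2^14 - 5820 = 16384 - 5820 = 10564.)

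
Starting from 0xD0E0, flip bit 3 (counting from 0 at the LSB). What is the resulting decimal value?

x = 1101000011100000
bit 3 is currently 0; toggle it via x ^ (1 << 3) = x ^ 8
→ 1101000011101000 = 53480

53480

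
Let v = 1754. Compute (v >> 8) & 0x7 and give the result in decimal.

6

v = 11011011010
Shift right by 8: 110
Mask low 3 bits: 110 = 6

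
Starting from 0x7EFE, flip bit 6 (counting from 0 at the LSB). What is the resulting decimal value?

x = 0111111011111110
bit 6 is currently 1; toggle it via x ^ (1 << 6) = x ^ 64
→ 0111111010111110 = 32446

32446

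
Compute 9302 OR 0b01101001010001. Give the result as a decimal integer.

9302 = 10010001010110
b = 01101001010001
 OR → 11111001010111 = 15959

15959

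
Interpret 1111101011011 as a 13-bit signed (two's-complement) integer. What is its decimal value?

pattern = 1111101011011 (MSB is 1 ⇒ negative)
Invert: 0000010100100, add 1 → 0000010100101 = 165, so the value is -165.
(Equivalently: 8027 - 2^13 = 8027 - 8192 = -165.)

-165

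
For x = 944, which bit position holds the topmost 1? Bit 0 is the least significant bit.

944 = 1110110000
The topmost 1 is at position 9 (since 2^9 = 512 ≤ 944 < 1024).

9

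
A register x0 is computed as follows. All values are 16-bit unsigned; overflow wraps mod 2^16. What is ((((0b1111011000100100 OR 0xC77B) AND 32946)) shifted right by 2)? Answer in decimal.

8204

0b1111011000100100 = 1111011000100100
0xC77B = 1100011101111011
→ OR → 1111011101111111 = 63359
32946 = 1000000010110010
→ AND → 1000000000110010 = 32818
→ shifted right by 2 → 0010000000001100 = 8204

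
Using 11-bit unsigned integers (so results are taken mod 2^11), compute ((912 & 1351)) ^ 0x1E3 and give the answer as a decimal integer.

912 = 01110010000
1351 = 10101000111
→ & → 00100000000 = 256
0x1E3 = 00111100011
→ ^ → 00011100011 = 227

227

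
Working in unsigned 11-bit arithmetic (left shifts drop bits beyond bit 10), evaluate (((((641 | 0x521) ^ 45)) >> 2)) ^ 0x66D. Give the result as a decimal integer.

641 = 01010000001
0x521 = 10100100001
→ | → 11110100001 = 1953
45 = 00000101101
→ ^ → 11110001100 = 1932
→ >> 2 → 00111100011 = 483
0x66D = 11001101101
→ ^ → 11110001110 = 1934

1934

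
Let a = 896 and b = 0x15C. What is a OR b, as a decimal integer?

988

896 = 1110000000
0x15C = 0101011100
 OR → 1111011100 = 988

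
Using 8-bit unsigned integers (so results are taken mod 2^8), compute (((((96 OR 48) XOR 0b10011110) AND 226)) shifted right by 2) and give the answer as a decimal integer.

56

96 = 01100000
48 = 00110000
→ OR → 01110000 = 112
0b10011110 = 10011110
→ XOR → 11101110 = 238
226 = 11100010
→ AND → 11100010 = 226
→ shifted right by 2 → 00111000 = 56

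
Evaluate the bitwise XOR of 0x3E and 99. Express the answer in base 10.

93

0x3E = 0111110
99 = 1100011
XOR → 1011101 = 93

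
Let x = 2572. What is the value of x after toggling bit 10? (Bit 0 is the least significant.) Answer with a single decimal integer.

x = 101000001100
bit 10 is currently 0; toggle it via x ^ (1 << 10) = x ^ 1024
→ 111000001100 = 3596

3596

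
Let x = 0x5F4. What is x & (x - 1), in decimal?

x = 10111110100 = 1524
x - 1 = 10111110011
AND   = 10111110000 = 1520
(x & (x - 1) clears the lowest set bit of x.)

1520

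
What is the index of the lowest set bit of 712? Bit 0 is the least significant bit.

712 = 1011001000
Trailing zeros: 3, so the lowest set bit is bit 3 (value 8).

3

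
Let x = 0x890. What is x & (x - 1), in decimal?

2176

x = 100010010000 = 2192
x - 1 = 100010001111
AND   = 100010000000 = 2176
(x & (x - 1) clears the lowest set bit of x.)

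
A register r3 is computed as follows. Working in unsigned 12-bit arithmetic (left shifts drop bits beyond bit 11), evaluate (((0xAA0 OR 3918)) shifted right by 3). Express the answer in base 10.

509

0xAA0 = 101010100000
3918 = 111101001110
→ OR → 111111101110 = 4078
→ shifted right by 3 → 000111111101 = 509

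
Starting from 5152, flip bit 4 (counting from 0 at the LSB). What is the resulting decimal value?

x = 1010000100000
bit 4 is currently 0; toggle it via x ^ (1 << 4) = x ^ 16
→ 1010000110000 = 5168

5168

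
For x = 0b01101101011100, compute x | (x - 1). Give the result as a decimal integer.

7007

x = 1101101011100 = 7004
x - 1 = 1101101011011
OR    = 1101101011111 = 7007
(x | (x - 1) sets all bits below the lowest set bit.)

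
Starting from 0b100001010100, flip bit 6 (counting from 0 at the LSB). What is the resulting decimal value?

2068

x = 100001010100
bit 6 is currently 1; toggle it via x ^ (1 << 6) = x ^ 64
→ 100000010100 = 2068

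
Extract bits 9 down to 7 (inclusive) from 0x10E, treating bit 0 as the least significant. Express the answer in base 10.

v = 0100001110
Shift right by 7: 010
Mask low 3 bits: 010 = 2

2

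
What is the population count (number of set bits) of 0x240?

0x240 = 1001000000
Count the 1s: 1 + 1 = 2

2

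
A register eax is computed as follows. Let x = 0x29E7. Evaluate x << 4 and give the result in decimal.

171632

0x29E7 = 000010100111100111
shift left by 4 → 101001111001110000 = 171632
(equivalently, 10727 × 2^4 = 10727 × 16)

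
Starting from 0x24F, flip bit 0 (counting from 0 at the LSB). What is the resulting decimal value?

590

x = 1001001111
bit 0 is currently 1; toggle it via x ^ (1 << 0) = x ^ 1
→ 1001001110 = 590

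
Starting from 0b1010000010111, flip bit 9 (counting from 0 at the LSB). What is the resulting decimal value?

5655

x = 1010000010111
bit 9 is currently 0; toggle it via x ^ (1 << 9) = x ^ 512
→ 1011000010111 = 5655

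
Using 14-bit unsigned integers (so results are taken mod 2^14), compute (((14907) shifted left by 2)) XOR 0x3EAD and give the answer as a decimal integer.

14907 = 11101000111011
→ shifted left by 2 (mod 2^14) → 10100011101100 = 10476
0x3EAD = 11111010101101
→ XOR → 01011001000001 = 5697

5697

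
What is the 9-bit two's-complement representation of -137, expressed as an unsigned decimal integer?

375

137 in 9 bits: 010001001
Invert: 101110110
Add 1:  101110111 = 375
(Check: 2^9 - 137 = 512 - 137 = 375.)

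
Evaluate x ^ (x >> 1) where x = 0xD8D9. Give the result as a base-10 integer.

46261

x = 1101100011011001 = 55513
x>>1 = 0110110001101100
XOR  = 1011010010110101 = 46261
(x ^ (x >> 1) gives the standard binary-reflected Gray code of x.)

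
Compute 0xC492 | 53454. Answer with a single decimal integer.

54494

0xC492 = 1100010010010010
53454 = 1101000011001110
 OR → 1101010011011110 = 54494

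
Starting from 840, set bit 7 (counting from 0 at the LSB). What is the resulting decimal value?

x = 01101001000
bit 7 is currently 0; set it via x | (1 << 7) = x | 128
→ 01111001000 = 968

968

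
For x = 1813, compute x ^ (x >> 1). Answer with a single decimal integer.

x = 11100010101 = 1813
x>>1 = 01110001010
XOR  = 10010011111 = 1183
(x ^ (x >> 1) gives the standard binary-reflected Gray code of x.)

1183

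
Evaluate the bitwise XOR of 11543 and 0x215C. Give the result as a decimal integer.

11543 = 10110100010111
0x215C = 10000101011100
XOR → 00110001001011 = 3147

3147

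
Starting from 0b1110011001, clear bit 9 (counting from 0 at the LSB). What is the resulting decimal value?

x = 1110011001
bit 9 is currently 1; clear it via x & ~(1 << 9) = x & ~512
→ 0110011001 = 409

409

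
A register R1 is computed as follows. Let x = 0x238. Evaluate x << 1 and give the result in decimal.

1136

0x238 = 01000111000
shift left by 1 → 10001110000 = 1136
(equivalently, 568 × 2^1 = 568 × 2)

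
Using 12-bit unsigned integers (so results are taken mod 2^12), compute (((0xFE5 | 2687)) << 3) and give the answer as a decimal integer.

4088

0xFE5 = 111111100101
2687 = 101001111111
→ | → 111111111111 = 4095
→ << 3 (mod 2^12) → 111111111000 = 4088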